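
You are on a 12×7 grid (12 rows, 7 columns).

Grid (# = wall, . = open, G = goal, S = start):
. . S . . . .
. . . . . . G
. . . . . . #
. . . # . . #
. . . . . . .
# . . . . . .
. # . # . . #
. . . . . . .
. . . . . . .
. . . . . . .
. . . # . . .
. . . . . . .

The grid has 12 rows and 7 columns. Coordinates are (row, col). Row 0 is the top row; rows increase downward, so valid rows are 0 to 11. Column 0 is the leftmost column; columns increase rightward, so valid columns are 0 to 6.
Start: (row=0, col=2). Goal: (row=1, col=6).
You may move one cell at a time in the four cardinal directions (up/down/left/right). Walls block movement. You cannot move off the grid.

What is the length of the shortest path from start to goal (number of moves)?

Answer: Shortest path length: 5

Derivation:
BFS from (row=0, col=2) until reaching (row=1, col=6):
  Distance 0: (row=0, col=2)
  Distance 1: (row=0, col=1), (row=0, col=3), (row=1, col=2)
  Distance 2: (row=0, col=0), (row=0, col=4), (row=1, col=1), (row=1, col=3), (row=2, col=2)
  Distance 3: (row=0, col=5), (row=1, col=0), (row=1, col=4), (row=2, col=1), (row=2, col=3), (row=3, col=2)
  Distance 4: (row=0, col=6), (row=1, col=5), (row=2, col=0), (row=2, col=4), (row=3, col=1), (row=4, col=2)
  Distance 5: (row=1, col=6), (row=2, col=5), (row=3, col=0), (row=3, col=4), (row=4, col=1), (row=4, col=3), (row=5, col=2)  <- goal reached here
One shortest path (5 moves): (row=0, col=2) -> (row=0, col=3) -> (row=0, col=4) -> (row=0, col=5) -> (row=0, col=6) -> (row=1, col=6)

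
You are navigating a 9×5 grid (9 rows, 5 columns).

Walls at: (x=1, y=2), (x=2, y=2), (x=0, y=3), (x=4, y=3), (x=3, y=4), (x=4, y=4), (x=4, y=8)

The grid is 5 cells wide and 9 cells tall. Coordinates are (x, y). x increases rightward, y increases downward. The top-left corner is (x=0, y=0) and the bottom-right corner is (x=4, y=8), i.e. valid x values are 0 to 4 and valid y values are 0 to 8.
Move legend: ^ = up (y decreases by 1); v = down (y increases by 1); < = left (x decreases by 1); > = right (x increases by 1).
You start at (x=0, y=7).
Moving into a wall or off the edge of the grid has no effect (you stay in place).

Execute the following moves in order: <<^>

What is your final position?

Start: (x=0, y=7)
  < (left): blocked, stay at (x=0, y=7)
  < (left): blocked, stay at (x=0, y=7)
  ^ (up): (x=0, y=7) -> (x=0, y=6)
  > (right): (x=0, y=6) -> (x=1, y=6)
Final: (x=1, y=6)

Answer: Final position: (x=1, y=6)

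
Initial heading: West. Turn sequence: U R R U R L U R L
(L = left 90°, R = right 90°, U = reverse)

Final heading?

Start: West
  U (U-turn (180°)) -> East
  R (right (90° clockwise)) -> South
  R (right (90° clockwise)) -> West
  U (U-turn (180°)) -> East
  R (right (90° clockwise)) -> South
  L (left (90° counter-clockwise)) -> East
  U (U-turn (180°)) -> West
  R (right (90° clockwise)) -> North
  L (left (90° counter-clockwise)) -> West
Final: West

Answer: Final heading: West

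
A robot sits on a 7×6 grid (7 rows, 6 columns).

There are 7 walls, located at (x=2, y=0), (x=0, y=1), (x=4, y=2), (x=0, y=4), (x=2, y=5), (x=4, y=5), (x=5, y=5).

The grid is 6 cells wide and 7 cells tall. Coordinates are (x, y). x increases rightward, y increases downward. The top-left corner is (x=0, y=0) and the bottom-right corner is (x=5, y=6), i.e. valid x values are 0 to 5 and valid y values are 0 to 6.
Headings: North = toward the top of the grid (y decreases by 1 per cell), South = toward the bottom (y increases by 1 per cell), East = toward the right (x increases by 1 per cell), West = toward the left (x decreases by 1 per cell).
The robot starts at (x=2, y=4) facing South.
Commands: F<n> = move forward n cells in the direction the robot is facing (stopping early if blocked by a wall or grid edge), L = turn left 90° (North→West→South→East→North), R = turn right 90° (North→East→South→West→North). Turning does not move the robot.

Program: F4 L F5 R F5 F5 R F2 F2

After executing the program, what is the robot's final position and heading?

Start: (x=2, y=4), facing South
  F4: move forward 0/4 (blocked), now at (x=2, y=4)
  L: turn left, now facing East
  F5: move forward 3/5 (blocked), now at (x=5, y=4)
  R: turn right, now facing South
  F5: move forward 0/5 (blocked), now at (x=5, y=4)
  F5: move forward 0/5 (blocked), now at (x=5, y=4)
  R: turn right, now facing West
  F2: move forward 2, now at (x=3, y=4)
  F2: move forward 2, now at (x=1, y=4)
Final: (x=1, y=4), facing West

Answer: Final position: (x=1, y=4), facing West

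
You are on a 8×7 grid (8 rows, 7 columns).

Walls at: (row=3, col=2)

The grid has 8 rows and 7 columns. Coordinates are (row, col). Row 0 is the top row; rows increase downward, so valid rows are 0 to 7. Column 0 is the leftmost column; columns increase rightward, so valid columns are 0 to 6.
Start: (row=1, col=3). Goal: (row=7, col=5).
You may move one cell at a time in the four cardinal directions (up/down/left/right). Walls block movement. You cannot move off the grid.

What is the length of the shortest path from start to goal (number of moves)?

Answer: Shortest path length: 8

Derivation:
BFS from (row=1, col=3) until reaching (row=7, col=5):
  Distance 0: (row=1, col=3)
  Distance 1: (row=0, col=3), (row=1, col=2), (row=1, col=4), (row=2, col=3)
  Distance 2: (row=0, col=2), (row=0, col=4), (row=1, col=1), (row=1, col=5), (row=2, col=2), (row=2, col=4), (row=3, col=3)
  Distance 3: (row=0, col=1), (row=0, col=5), (row=1, col=0), (row=1, col=6), (row=2, col=1), (row=2, col=5), (row=3, col=4), (row=4, col=3)
  Distance 4: (row=0, col=0), (row=0, col=6), (row=2, col=0), (row=2, col=6), (row=3, col=1), (row=3, col=5), (row=4, col=2), (row=4, col=4), (row=5, col=3)
  Distance 5: (row=3, col=0), (row=3, col=6), (row=4, col=1), (row=4, col=5), (row=5, col=2), (row=5, col=4), (row=6, col=3)
  Distance 6: (row=4, col=0), (row=4, col=6), (row=5, col=1), (row=5, col=5), (row=6, col=2), (row=6, col=4), (row=7, col=3)
  Distance 7: (row=5, col=0), (row=5, col=6), (row=6, col=1), (row=6, col=5), (row=7, col=2), (row=7, col=4)
  Distance 8: (row=6, col=0), (row=6, col=6), (row=7, col=1), (row=7, col=5)  <- goal reached here
One shortest path (8 moves): (row=1, col=3) -> (row=1, col=4) -> (row=1, col=5) -> (row=2, col=5) -> (row=3, col=5) -> (row=4, col=5) -> (row=5, col=5) -> (row=6, col=5) -> (row=7, col=5)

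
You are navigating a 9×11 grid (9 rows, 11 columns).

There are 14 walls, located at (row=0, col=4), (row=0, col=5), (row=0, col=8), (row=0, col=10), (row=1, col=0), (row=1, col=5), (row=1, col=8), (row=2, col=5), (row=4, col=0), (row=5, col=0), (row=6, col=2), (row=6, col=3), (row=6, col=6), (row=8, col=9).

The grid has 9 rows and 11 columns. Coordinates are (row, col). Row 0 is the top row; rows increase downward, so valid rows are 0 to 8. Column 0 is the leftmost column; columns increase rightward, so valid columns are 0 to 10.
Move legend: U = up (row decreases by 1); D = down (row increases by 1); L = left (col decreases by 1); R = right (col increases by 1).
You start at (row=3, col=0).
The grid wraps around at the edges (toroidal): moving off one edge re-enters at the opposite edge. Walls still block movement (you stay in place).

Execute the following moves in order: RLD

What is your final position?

Answer: Final position: (row=3, col=0)

Derivation:
Start: (row=3, col=0)
  R (right): (row=3, col=0) -> (row=3, col=1)
  L (left): (row=3, col=1) -> (row=3, col=0)
  D (down): blocked, stay at (row=3, col=0)
Final: (row=3, col=0)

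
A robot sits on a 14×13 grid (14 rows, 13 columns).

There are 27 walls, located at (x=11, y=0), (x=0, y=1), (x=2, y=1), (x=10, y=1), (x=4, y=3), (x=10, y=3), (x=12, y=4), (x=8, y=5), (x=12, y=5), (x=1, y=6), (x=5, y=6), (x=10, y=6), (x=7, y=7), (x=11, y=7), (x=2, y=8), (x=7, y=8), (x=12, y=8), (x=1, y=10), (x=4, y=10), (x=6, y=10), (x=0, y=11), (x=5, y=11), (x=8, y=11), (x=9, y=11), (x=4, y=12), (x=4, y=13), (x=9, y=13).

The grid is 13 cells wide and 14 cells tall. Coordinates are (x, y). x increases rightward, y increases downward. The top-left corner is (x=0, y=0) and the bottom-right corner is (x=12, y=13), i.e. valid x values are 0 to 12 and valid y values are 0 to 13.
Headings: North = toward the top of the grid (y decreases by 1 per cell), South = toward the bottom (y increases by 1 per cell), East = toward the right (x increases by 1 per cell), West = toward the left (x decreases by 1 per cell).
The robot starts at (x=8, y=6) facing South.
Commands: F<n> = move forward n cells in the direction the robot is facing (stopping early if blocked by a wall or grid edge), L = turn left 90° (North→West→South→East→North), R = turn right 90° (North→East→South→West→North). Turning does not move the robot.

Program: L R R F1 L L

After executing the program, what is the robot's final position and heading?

Answer: Final position: (x=7, y=6), facing East

Derivation:
Start: (x=8, y=6), facing South
  L: turn left, now facing East
  R: turn right, now facing South
  R: turn right, now facing West
  F1: move forward 1, now at (x=7, y=6)
  L: turn left, now facing South
  L: turn left, now facing East
Final: (x=7, y=6), facing East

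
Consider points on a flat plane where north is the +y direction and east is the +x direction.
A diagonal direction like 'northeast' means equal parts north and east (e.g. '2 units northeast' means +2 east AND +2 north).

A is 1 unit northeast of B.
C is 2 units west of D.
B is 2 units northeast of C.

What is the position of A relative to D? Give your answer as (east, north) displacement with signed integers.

Place D at the origin (east=0, north=0).
  C is 2 units west of D: delta (east=-2, north=+0); C at (east=-2, north=0).
  B is 2 units northeast of C: delta (east=+2, north=+2); B at (east=0, north=2).
  A is 1 unit northeast of B: delta (east=+1, north=+1); A at (east=1, north=3).
Therefore A relative to D: (east=1, north=3).

Answer: A is at (east=1, north=3) relative to D.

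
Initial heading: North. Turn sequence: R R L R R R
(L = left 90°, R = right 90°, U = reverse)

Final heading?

Start: North
  R (right (90° clockwise)) -> East
  R (right (90° clockwise)) -> South
  L (left (90° counter-clockwise)) -> East
  R (right (90° clockwise)) -> South
  R (right (90° clockwise)) -> West
  R (right (90° clockwise)) -> North
Final: North

Answer: Final heading: North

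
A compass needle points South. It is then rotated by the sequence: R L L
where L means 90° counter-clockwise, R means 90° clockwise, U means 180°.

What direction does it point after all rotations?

Answer: Final heading: East

Derivation:
Start: South
  R (right (90° clockwise)) -> West
  L (left (90° counter-clockwise)) -> South
  L (left (90° counter-clockwise)) -> East
Final: East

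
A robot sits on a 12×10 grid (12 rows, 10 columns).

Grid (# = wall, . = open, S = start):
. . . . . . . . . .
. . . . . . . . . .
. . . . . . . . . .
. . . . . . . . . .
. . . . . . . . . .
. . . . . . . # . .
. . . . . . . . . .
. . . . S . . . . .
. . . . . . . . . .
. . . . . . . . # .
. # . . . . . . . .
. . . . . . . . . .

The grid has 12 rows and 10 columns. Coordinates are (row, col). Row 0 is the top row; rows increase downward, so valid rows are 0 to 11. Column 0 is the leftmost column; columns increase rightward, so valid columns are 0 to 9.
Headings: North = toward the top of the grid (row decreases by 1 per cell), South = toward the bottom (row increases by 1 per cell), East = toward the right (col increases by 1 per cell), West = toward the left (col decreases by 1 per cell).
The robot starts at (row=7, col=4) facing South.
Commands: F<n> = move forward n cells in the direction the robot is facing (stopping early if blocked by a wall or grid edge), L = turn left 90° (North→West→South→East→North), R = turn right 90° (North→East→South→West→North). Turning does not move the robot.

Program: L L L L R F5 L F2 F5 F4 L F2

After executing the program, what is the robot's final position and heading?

Start: (row=7, col=4), facing South
  L: turn left, now facing East
  L: turn left, now facing North
  L: turn left, now facing West
  L: turn left, now facing South
  R: turn right, now facing West
  F5: move forward 4/5 (blocked), now at (row=7, col=0)
  L: turn left, now facing South
  F2: move forward 2, now at (row=9, col=0)
  F5: move forward 2/5 (blocked), now at (row=11, col=0)
  F4: move forward 0/4 (blocked), now at (row=11, col=0)
  L: turn left, now facing East
  F2: move forward 2, now at (row=11, col=2)
Final: (row=11, col=2), facing East

Answer: Final position: (row=11, col=2), facing East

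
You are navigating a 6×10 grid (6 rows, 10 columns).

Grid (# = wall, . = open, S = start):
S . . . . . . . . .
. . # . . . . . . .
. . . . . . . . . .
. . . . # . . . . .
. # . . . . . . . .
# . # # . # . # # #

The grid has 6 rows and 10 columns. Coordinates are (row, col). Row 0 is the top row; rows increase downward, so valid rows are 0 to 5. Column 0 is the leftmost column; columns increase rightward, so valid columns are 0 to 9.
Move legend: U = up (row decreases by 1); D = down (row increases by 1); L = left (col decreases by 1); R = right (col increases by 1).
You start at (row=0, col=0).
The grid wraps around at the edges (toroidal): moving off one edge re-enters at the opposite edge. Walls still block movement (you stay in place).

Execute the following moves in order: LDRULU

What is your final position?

Start: (row=0, col=0)
  L (left): (row=0, col=0) -> (row=0, col=9)
  D (down): (row=0, col=9) -> (row=1, col=9)
  R (right): (row=1, col=9) -> (row=1, col=0)
  U (up): (row=1, col=0) -> (row=0, col=0)
  L (left): (row=0, col=0) -> (row=0, col=9)
  U (up): blocked, stay at (row=0, col=9)
Final: (row=0, col=9)

Answer: Final position: (row=0, col=9)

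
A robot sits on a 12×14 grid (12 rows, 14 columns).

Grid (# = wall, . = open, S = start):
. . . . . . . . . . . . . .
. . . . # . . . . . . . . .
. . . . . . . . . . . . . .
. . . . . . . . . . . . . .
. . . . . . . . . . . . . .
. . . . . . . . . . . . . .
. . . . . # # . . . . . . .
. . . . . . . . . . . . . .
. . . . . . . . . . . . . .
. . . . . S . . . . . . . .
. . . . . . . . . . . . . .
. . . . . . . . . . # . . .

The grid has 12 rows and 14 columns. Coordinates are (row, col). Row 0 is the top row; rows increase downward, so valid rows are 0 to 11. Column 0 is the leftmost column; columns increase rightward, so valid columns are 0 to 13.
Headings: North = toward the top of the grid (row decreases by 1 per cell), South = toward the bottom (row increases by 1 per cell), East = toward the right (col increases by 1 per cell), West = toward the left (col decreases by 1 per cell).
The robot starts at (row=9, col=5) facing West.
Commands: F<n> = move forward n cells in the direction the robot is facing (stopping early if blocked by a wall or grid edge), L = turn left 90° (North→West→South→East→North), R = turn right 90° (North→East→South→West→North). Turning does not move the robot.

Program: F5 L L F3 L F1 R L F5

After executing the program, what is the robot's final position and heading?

Answer: Final position: (row=3, col=3), facing North

Derivation:
Start: (row=9, col=5), facing West
  F5: move forward 5, now at (row=9, col=0)
  L: turn left, now facing South
  L: turn left, now facing East
  F3: move forward 3, now at (row=9, col=3)
  L: turn left, now facing North
  F1: move forward 1, now at (row=8, col=3)
  R: turn right, now facing East
  L: turn left, now facing North
  F5: move forward 5, now at (row=3, col=3)
Final: (row=3, col=3), facing North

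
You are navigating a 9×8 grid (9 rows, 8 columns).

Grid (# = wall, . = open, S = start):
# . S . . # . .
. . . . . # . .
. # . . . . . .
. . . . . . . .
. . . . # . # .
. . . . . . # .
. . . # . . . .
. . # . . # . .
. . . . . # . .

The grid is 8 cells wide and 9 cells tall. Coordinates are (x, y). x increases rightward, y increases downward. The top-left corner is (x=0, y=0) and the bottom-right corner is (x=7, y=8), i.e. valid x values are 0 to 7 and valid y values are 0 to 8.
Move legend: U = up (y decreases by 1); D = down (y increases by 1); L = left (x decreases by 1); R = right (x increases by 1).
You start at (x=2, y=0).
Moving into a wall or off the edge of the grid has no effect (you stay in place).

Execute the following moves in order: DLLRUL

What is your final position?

Start: (x=2, y=0)
  D (down): (x=2, y=0) -> (x=2, y=1)
  L (left): (x=2, y=1) -> (x=1, y=1)
  L (left): (x=1, y=1) -> (x=0, y=1)
  R (right): (x=0, y=1) -> (x=1, y=1)
  U (up): (x=1, y=1) -> (x=1, y=0)
  L (left): blocked, stay at (x=1, y=0)
Final: (x=1, y=0)

Answer: Final position: (x=1, y=0)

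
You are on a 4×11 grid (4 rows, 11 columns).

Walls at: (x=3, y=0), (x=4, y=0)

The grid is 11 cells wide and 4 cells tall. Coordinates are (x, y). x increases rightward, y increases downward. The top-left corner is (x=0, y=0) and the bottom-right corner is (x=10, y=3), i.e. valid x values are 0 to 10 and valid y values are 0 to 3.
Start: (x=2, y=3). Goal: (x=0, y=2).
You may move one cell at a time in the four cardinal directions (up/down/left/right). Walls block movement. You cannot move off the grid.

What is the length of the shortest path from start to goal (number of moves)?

BFS from (x=2, y=3) until reaching (x=0, y=2):
  Distance 0: (x=2, y=3)
  Distance 1: (x=2, y=2), (x=1, y=3), (x=3, y=3)
  Distance 2: (x=2, y=1), (x=1, y=2), (x=3, y=2), (x=0, y=3), (x=4, y=3)
  Distance 3: (x=2, y=0), (x=1, y=1), (x=3, y=1), (x=0, y=2), (x=4, y=2), (x=5, y=3)  <- goal reached here
One shortest path (3 moves): (x=2, y=3) -> (x=1, y=3) -> (x=0, y=3) -> (x=0, y=2)

Answer: Shortest path length: 3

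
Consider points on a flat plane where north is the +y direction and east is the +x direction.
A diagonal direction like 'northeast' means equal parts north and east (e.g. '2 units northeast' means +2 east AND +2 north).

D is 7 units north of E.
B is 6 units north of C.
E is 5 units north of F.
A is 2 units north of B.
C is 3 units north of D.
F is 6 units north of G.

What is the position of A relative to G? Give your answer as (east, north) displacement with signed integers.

Answer: A is at (east=0, north=29) relative to G.

Derivation:
Place G at the origin (east=0, north=0).
  F is 6 units north of G: delta (east=+0, north=+6); F at (east=0, north=6).
  E is 5 units north of F: delta (east=+0, north=+5); E at (east=0, north=11).
  D is 7 units north of E: delta (east=+0, north=+7); D at (east=0, north=18).
  C is 3 units north of D: delta (east=+0, north=+3); C at (east=0, north=21).
  B is 6 units north of C: delta (east=+0, north=+6); B at (east=0, north=27).
  A is 2 units north of B: delta (east=+0, north=+2); A at (east=0, north=29).
Therefore A relative to G: (east=0, north=29).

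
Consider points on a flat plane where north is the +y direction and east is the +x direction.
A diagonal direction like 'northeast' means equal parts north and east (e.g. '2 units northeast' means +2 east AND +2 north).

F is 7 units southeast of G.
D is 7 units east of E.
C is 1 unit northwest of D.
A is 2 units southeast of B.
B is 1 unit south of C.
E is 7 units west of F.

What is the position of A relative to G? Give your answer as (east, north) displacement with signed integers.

Place G at the origin (east=0, north=0).
  F is 7 units southeast of G: delta (east=+7, north=-7); F at (east=7, north=-7).
  E is 7 units west of F: delta (east=-7, north=+0); E at (east=0, north=-7).
  D is 7 units east of E: delta (east=+7, north=+0); D at (east=7, north=-7).
  C is 1 unit northwest of D: delta (east=-1, north=+1); C at (east=6, north=-6).
  B is 1 unit south of C: delta (east=+0, north=-1); B at (east=6, north=-7).
  A is 2 units southeast of B: delta (east=+2, north=-2); A at (east=8, north=-9).
Therefore A relative to G: (east=8, north=-9).

Answer: A is at (east=8, north=-9) relative to G.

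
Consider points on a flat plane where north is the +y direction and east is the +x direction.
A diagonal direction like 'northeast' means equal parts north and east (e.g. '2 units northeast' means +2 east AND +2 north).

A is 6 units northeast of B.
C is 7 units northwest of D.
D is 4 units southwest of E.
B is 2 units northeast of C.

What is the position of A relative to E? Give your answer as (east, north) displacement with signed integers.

Answer: A is at (east=-3, north=11) relative to E.

Derivation:
Place E at the origin (east=0, north=0).
  D is 4 units southwest of E: delta (east=-4, north=-4); D at (east=-4, north=-4).
  C is 7 units northwest of D: delta (east=-7, north=+7); C at (east=-11, north=3).
  B is 2 units northeast of C: delta (east=+2, north=+2); B at (east=-9, north=5).
  A is 6 units northeast of B: delta (east=+6, north=+6); A at (east=-3, north=11).
Therefore A relative to E: (east=-3, north=11).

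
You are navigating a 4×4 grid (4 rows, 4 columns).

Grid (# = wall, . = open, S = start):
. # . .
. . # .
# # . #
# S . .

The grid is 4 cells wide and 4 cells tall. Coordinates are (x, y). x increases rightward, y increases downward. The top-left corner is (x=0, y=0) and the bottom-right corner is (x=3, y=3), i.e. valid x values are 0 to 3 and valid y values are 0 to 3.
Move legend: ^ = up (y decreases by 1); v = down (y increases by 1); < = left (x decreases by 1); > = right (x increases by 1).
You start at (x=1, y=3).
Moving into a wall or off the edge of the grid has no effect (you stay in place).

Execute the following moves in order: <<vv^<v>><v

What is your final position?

Start: (x=1, y=3)
  < (left): blocked, stay at (x=1, y=3)
  < (left): blocked, stay at (x=1, y=3)
  v (down): blocked, stay at (x=1, y=3)
  v (down): blocked, stay at (x=1, y=3)
  ^ (up): blocked, stay at (x=1, y=3)
  < (left): blocked, stay at (x=1, y=3)
  v (down): blocked, stay at (x=1, y=3)
  > (right): (x=1, y=3) -> (x=2, y=3)
  > (right): (x=2, y=3) -> (x=3, y=3)
  < (left): (x=3, y=3) -> (x=2, y=3)
  v (down): blocked, stay at (x=2, y=3)
Final: (x=2, y=3)

Answer: Final position: (x=2, y=3)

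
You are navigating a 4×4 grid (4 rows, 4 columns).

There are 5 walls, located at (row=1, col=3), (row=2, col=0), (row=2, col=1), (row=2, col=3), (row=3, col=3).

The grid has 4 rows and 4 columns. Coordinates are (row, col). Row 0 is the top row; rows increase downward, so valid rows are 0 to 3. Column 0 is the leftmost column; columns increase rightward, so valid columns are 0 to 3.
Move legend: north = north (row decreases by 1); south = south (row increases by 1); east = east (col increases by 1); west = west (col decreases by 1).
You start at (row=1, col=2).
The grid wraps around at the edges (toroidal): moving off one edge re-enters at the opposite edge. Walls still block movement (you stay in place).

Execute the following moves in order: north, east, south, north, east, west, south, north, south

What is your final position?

Start: (row=1, col=2)
  north (north): (row=1, col=2) -> (row=0, col=2)
  east (east): (row=0, col=2) -> (row=0, col=3)
  south (south): blocked, stay at (row=0, col=3)
  north (north): blocked, stay at (row=0, col=3)
  east (east): (row=0, col=3) -> (row=0, col=0)
  west (west): (row=0, col=0) -> (row=0, col=3)
  south (south): blocked, stay at (row=0, col=3)
  north (north): blocked, stay at (row=0, col=3)
  south (south): blocked, stay at (row=0, col=3)
Final: (row=0, col=3)

Answer: Final position: (row=0, col=3)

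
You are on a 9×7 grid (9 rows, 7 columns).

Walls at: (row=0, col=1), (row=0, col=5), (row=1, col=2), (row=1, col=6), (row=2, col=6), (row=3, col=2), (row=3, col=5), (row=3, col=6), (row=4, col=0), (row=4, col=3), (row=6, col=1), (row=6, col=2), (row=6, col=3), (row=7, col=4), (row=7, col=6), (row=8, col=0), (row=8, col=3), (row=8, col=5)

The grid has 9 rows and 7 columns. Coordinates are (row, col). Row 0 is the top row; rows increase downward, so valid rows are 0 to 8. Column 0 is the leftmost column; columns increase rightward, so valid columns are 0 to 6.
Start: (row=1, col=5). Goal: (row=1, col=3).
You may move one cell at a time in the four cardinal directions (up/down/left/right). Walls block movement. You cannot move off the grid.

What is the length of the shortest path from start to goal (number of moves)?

BFS from (row=1, col=5) until reaching (row=1, col=3):
  Distance 0: (row=1, col=5)
  Distance 1: (row=1, col=4), (row=2, col=5)
  Distance 2: (row=0, col=4), (row=1, col=3), (row=2, col=4)  <- goal reached here
One shortest path (2 moves): (row=1, col=5) -> (row=1, col=4) -> (row=1, col=3)

Answer: Shortest path length: 2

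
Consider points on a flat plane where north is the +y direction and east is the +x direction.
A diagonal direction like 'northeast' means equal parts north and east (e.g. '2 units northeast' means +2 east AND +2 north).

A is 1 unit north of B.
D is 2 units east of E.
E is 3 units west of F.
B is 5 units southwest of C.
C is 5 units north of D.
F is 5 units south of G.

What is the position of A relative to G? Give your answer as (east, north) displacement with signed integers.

Place G at the origin (east=0, north=0).
  F is 5 units south of G: delta (east=+0, north=-5); F at (east=0, north=-5).
  E is 3 units west of F: delta (east=-3, north=+0); E at (east=-3, north=-5).
  D is 2 units east of E: delta (east=+2, north=+0); D at (east=-1, north=-5).
  C is 5 units north of D: delta (east=+0, north=+5); C at (east=-1, north=0).
  B is 5 units southwest of C: delta (east=-5, north=-5); B at (east=-6, north=-5).
  A is 1 unit north of B: delta (east=+0, north=+1); A at (east=-6, north=-4).
Therefore A relative to G: (east=-6, north=-4).

Answer: A is at (east=-6, north=-4) relative to G.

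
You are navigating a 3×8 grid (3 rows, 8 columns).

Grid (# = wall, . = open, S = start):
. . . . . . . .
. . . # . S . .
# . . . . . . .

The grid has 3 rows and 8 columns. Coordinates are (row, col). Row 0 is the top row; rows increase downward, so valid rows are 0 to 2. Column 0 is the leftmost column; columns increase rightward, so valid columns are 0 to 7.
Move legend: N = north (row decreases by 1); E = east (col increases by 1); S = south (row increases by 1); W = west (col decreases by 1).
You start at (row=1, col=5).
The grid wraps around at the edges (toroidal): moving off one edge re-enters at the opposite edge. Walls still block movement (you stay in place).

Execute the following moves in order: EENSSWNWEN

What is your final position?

Start: (row=1, col=5)
  E (east): (row=1, col=5) -> (row=1, col=6)
  E (east): (row=1, col=6) -> (row=1, col=7)
  N (north): (row=1, col=7) -> (row=0, col=7)
  S (south): (row=0, col=7) -> (row=1, col=7)
  S (south): (row=1, col=7) -> (row=2, col=7)
  W (west): (row=2, col=7) -> (row=2, col=6)
  N (north): (row=2, col=6) -> (row=1, col=6)
  W (west): (row=1, col=6) -> (row=1, col=5)
  E (east): (row=1, col=5) -> (row=1, col=6)
  N (north): (row=1, col=6) -> (row=0, col=6)
Final: (row=0, col=6)

Answer: Final position: (row=0, col=6)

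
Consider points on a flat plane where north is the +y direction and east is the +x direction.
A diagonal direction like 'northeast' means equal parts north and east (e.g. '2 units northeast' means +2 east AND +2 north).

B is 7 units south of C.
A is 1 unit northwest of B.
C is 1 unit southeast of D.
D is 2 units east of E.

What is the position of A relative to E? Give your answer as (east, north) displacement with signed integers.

Answer: A is at (east=2, north=-7) relative to E.

Derivation:
Place E at the origin (east=0, north=0).
  D is 2 units east of E: delta (east=+2, north=+0); D at (east=2, north=0).
  C is 1 unit southeast of D: delta (east=+1, north=-1); C at (east=3, north=-1).
  B is 7 units south of C: delta (east=+0, north=-7); B at (east=3, north=-8).
  A is 1 unit northwest of B: delta (east=-1, north=+1); A at (east=2, north=-7).
Therefore A relative to E: (east=2, north=-7).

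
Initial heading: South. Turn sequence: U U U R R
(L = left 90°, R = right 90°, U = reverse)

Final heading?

Answer: Final heading: South

Derivation:
Start: South
  U (U-turn (180°)) -> North
  U (U-turn (180°)) -> South
  U (U-turn (180°)) -> North
  R (right (90° clockwise)) -> East
  R (right (90° clockwise)) -> South
Final: South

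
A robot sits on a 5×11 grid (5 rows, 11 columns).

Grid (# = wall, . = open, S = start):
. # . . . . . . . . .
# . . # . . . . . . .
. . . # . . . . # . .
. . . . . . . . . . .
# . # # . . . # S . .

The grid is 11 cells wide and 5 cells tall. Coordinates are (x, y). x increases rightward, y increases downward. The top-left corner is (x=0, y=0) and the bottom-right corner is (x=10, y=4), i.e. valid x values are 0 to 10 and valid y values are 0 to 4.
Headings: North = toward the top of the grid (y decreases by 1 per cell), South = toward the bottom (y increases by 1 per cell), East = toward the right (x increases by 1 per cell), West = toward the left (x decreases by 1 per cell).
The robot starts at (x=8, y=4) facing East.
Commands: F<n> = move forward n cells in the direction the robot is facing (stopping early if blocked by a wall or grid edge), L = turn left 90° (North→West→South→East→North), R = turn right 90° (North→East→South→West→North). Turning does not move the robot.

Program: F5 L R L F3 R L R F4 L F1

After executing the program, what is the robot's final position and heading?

Answer: Final position: (x=10, y=0), facing North

Derivation:
Start: (x=8, y=4), facing East
  F5: move forward 2/5 (blocked), now at (x=10, y=4)
  L: turn left, now facing North
  R: turn right, now facing East
  L: turn left, now facing North
  F3: move forward 3, now at (x=10, y=1)
  R: turn right, now facing East
  L: turn left, now facing North
  R: turn right, now facing East
  F4: move forward 0/4 (blocked), now at (x=10, y=1)
  L: turn left, now facing North
  F1: move forward 1, now at (x=10, y=0)
Final: (x=10, y=0), facing North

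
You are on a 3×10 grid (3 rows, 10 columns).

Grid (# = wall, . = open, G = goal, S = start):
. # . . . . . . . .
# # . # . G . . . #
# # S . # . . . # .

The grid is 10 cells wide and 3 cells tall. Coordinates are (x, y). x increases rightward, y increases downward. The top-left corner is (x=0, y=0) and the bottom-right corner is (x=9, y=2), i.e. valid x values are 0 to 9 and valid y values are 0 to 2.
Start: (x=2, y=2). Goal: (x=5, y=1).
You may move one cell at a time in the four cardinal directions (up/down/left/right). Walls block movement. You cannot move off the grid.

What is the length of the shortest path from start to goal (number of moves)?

Answer: Shortest path length: 6

Derivation:
BFS from (x=2, y=2) until reaching (x=5, y=1):
  Distance 0: (x=2, y=2)
  Distance 1: (x=2, y=1), (x=3, y=2)
  Distance 2: (x=2, y=0)
  Distance 3: (x=3, y=0)
  Distance 4: (x=4, y=0)
  Distance 5: (x=5, y=0), (x=4, y=1)
  Distance 6: (x=6, y=0), (x=5, y=1)  <- goal reached here
One shortest path (6 moves): (x=2, y=2) -> (x=2, y=1) -> (x=2, y=0) -> (x=3, y=0) -> (x=4, y=0) -> (x=5, y=0) -> (x=5, y=1)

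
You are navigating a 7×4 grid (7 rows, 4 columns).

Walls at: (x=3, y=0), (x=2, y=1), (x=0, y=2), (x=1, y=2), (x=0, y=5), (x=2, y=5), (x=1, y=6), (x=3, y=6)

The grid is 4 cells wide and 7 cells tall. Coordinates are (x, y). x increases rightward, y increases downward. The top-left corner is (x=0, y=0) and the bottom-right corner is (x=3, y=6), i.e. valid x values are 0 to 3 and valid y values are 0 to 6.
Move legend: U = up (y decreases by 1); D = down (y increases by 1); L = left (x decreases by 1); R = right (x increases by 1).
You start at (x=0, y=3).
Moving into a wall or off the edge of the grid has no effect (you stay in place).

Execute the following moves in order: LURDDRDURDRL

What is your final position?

Start: (x=0, y=3)
  L (left): blocked, stay at (x=0, y=3)
  U (up): blocked, stay at (x=0, y=3)
  R (right): (x=0, y=3) -> (x=1, y=3)
  D (down): (x=1, y=3) -> (x=1, y=4)
  D (down): (x=1, y=4) -> (x=1, y=5)
  R (right): blocked, stay at (x=1, y=5)
  D (down): blocked, stay at (x=1, y=5)
  U (up): (x=1, y=5) -> (x=1, y=4)
  R (right): (x=1, y=4) -> (x=2, y=4)
  D (down): blocked, stay at (x=2, y=4)
  R (right): (x=2, y=4) -> (x=3, y=4)
  L (left): (x=3, y=4) -> (x=2, y=4)
Final: (x=2, y=4)

Answer: Final position: (x=2, y=4)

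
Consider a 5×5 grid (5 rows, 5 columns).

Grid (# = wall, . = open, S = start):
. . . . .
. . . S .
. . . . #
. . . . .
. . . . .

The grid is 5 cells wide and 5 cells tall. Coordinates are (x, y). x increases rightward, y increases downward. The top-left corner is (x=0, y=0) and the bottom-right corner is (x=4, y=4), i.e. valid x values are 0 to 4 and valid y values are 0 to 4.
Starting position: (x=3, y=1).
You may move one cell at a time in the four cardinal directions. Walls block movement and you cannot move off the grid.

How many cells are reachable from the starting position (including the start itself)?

BFS flood-fill from (x=3, y=1):
  Distance 0: (x=3, y=1)
  Distance 1: (x=3, y=0), (x=2, y=1), (x=4, y=1), (x=3, y=2)
  Distance 2: (x=2, y=0), (x=4, y=0), (x=1, y=1), (x=2, y=2), (x=3, y=3)
  Distance 3: (x=1, y=0), (x=0, y=1), (x=1, y=2), (x=2, y=3), (x=4, y=3), (x=3, y=4)
  Distance 4: (x=0, y=0), (x=0, y=2), (x=1, y=3), (x=2, y=4), (x=4, y=4)
  Distance 5: (x=0, y=3), (x=1, y=4)
  Distance 6: (x=0, y=4)
Total reachable: 24 (grid has 24 open cells total)

Answer: Reachable cells: 24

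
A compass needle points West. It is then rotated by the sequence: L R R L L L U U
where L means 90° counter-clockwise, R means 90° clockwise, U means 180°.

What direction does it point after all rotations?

Start: West
  L (left (90° counter-clockwise)) -> South
  R (right (90° clockwise)) -> West
  R (right (90° clockwise)) -> North
  L (left (90° counter-clockwise)) -> West
  L (left (90° counter-clockwise)) -> South
  L (left (90° counter-clockwise)) -> East
  U (U-turn (180°)) -> West
  U (U-turn (180°)) -> East
Final: East

Answer: Final heading: East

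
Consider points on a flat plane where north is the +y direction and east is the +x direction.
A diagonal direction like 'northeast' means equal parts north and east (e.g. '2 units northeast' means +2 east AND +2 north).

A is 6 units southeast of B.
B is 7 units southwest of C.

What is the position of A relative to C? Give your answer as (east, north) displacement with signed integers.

Answer: A is at (east=-1, north=-13) relative to C.

Derivation:
Place C at the origin (east=0, north=0).
  B is 7 units southwest of C: delta (east=-7, north=-7); B at (east=-7, north=-7).
  A is 6 units southeast of B: delta (east=+6, north=-6); A at (east=-1, north=-13).
Therefore A relative to C: (east=-1, north=-13).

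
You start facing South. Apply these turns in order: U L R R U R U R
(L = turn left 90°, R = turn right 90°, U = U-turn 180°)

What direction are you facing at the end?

Start: South
  U (U-turn (180°)) -> North
  L (left (90° counter-clockwise)) -> West
  R (right (90° clockwise)) -> North
  R (right (90° clockwise)) -> East
  U (U-turn (180°)) -> West
  R (right (90° clockwise)) -> North
  U (U-turn (180°)) -> South
  R (right (90° clockwise)) -> West
Final: West

Answer: Final heading: West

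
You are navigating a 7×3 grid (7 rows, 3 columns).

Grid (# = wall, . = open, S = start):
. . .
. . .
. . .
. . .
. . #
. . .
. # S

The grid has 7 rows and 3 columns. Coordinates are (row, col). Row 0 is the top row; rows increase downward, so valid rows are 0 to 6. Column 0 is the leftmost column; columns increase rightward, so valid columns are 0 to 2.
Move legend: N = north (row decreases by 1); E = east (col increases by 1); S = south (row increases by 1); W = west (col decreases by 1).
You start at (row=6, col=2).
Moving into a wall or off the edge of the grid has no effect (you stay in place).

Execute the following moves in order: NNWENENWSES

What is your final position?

Start: (row=6, col=2)
  N (north): (row=6, col=2) -> (row=5, col=2)
  N (north): blocked, stay at (row=5, col=2)
  W (west): (row=5, col=2) -> (row=5, col=1)
  E (east): (row=5, col=1) -> (row=5, col=2)
  N (north): blocked, stay at (row=5, col=2)
  E (east): blocked, stay at (row=5, col=2)
  N (north): blocked, stay at (row=5, col=2)
  W (west): (row=5, col=2) -> (row=5, col=1)
  S (south): blocked, stay at (row=5, col=1)
  E (east): (row=5, col=1) -> (row=5, col=2)
  S (south): (row=5, col=2) -> (row=6, col=2)
Final: (row=6, col=2)

Answer: Final position: (row=6, col=2)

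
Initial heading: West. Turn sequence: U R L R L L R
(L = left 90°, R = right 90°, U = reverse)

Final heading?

Start: West
  U (U-turn (180°)) -> East
  R (right (90° clockwise)) -> South
  L (left (90° counter-clockwise)) -> East
  R (right (90° clockwise)) -> South
  L (left (90° counter-clockwise)) -> East
  L (left (90° counter-clockwise)) -> North
  R (right (90° clockwise)) -> East
Final: East

Answer: Final heading: East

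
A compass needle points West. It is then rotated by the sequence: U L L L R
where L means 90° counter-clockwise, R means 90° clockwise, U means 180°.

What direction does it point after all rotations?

Answer: Final heading: West

Derivation:
Start: West
  U (U-turn (180°)) -> East
  L (left (90° counter-clockwise)) -> North
  L (left (90° counter-clockwise)) -> West
  L (left (90° counter-clockwise)) -> South
  R (right (90° clockwise)) -> West
Final: West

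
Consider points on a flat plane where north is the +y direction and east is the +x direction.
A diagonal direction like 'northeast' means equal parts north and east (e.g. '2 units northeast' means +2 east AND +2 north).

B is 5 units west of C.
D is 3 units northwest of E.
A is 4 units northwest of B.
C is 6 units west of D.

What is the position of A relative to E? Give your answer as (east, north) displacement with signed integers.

Answer: A is at (east=-18, north=7) relative to E.

Derivation:
Place E at the origin (east=0, north=0).
  D is 3 units northwest of E: delta (east=-3, north=+3); D at (east=-3, north=3).
  C is 6 units west of D: delta (east=-6, north=+0); C at (east=-9, north=3).
  B is 5 units west of C: delta (east=-5, north=+0); B at (east=-14, north=3).
  A is 4 units northwest of B: delta (east=-4, north=+4); A at (east=-18, north=7).
Therefore A relative to E: (east=-18, north=7).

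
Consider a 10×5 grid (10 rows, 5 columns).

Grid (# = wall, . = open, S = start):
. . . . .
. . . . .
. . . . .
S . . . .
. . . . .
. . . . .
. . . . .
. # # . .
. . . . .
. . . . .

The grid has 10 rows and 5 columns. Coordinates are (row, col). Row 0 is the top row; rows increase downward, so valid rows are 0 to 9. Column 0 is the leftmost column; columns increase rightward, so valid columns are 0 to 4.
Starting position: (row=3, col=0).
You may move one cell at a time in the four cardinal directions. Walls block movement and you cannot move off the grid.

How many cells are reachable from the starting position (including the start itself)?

Answer: Reachable cells: 48

Derivation:
BFS flood-fill from (row=3, col=0):
  Distance 0: (row=3, col=0)
  Distance 1: (row=2, col=0), (row=3, col=1), (row=4, col=0)
  Distance 2: (row=1, col=0), (row=2, col=1), (row=3, col=2), (row=4, col=1), (row=5, col=0)
  Distance 3: (row=0, col=0), (row=1, col=1), (row=2, col=2), (row=3, col=3), (row=4, col=2), (row=5, col=1), (row=6, col=0)
  Distance 4: (row=0, col=1), (row=1, col=2), (row=2, col=3), (row=3, col=4), (row=4, col=3), (row=5, col=2), (row=6, col=1), (row=7, col=0)
  Distance 5: (row=0, col=2), (row=1, col=3), (row=2, col=4), (row=4, col=4), (row=5, col=3), (row=6, col=2), (row=8, col=0)
  Distance 6: (row=0, col=3), (row=1, col=4), (row=5, col=4), (row=6, col=3), (row=8, col=1), (row=9, col=0)
  Distance 7: (row=0, col=4), (row=6, col=4), (row=7, col=3), (row=8, col=2), (row=9, col=1)
  Distance 8: (row=7, col=4), (row=8, col=3), (row=9, col=2)
  Distance 9: (row=8, col=4), (row=9, col=3)
  Distance 10: (row=9, col=4)
Total reachable: 48 (grid has 48 open cells total)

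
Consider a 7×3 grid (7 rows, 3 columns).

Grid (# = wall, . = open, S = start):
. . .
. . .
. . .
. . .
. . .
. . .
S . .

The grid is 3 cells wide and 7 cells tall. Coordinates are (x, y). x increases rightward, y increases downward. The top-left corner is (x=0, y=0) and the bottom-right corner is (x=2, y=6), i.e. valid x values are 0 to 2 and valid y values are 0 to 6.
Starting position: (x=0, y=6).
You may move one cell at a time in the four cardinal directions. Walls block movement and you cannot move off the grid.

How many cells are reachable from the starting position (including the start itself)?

BFS flood-fill from (x=0, y=6):
  Distance 0: (x=0, y=6)
  Distance 1: (x=0, y=5), (x=1, y=6)
  Distance 2: (x=0, y=4), (x=1, y=5), (x=2, y=6)
  Distance 3: (x=0, y=3), (x=1, y=4), (x=2, y=5)
  Distance 4: (x=0, y=2), (x=1, y=3), (x=2, y=4)
  Distance 5: (x=0, y=1), (x=1, y=2), (x=2, y=3)
  Distance 6: (x=0, y=0), (x=1, y=1), (x=2, y=2)
  Distance 7: (x=1, y=0), (x=2, y=1)
  Distance 8: (x=2, y=0)
Total reachable: 21 (grid has 21 open cells total)

Answer: Reachable cells: 21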